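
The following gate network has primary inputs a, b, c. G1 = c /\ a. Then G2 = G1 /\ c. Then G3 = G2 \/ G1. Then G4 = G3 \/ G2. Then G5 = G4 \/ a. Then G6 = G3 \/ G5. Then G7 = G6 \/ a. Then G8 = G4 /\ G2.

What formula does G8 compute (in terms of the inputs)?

G1 = c /\ a
G2 = G1 /\ c = (c /\ a) /\ c
G3 = G2 \/ G1 = ((c /\ a) /\ c) \/ (c /\ a)
G4 = G3 \/ G2 = (((c /\ a) /\ c) \/ (c /\ a)) \/ ((c /\ a) /\ c)
G8 = G4 /\ G2 = ((((c /\ a) /\ c) \/ (c /\ a)) \/ ((c /\ a) /\ c)) /\ ((c /\ a) /\ c)

((((c /\ a) /\ c) \/ (c /\ a)) \/ ((c /\ a) /\ c)) /\ ((c /\ a) /\ c)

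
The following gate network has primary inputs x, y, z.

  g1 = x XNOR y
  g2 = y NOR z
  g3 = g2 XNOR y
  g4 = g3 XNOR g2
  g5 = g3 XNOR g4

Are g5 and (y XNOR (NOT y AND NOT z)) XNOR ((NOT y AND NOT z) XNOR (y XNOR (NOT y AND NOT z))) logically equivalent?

Yes

g2 = y NOR z
g3 = g2 XNOR y = (y NOR z) XNOR y
g4 = g3 XNOR g2 = ((y NOR z) XNOR y) XNOR (y NOR z)
g5 = g3 XNOR g4 = ((y NOR z) XNOR y) XNOR (((y NOR z) XNOR y) XNOR (y NOR z))
At x=0, y=0, z=1: circuit gives 0, formula gives 0.
At x=0, y=0, z=0: circuit gives 1, formula gives 1.
Agrees on all 8 inputs.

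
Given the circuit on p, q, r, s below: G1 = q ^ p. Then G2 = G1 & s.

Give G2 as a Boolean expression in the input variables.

G1 = q ^ p
G2 = G1 & s = (q ^ p) & s

(q ^ p) & s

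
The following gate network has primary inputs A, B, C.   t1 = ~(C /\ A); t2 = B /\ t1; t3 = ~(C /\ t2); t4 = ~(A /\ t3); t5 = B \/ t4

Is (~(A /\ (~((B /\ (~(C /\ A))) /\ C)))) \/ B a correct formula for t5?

Yes

t1 = ~(C /\ A)
t2 = B /\ t1 = B /\ (~(C /\ A))
t3 = ~(C /\ t2) = ~(C /\ (B /\ (~(C /\ A))))
t4 = ~(A /\ t3) = ~(A /\ (~(C /\ (B /\ (~(C /\ A))))))
t5 = B \/ t4 = B \/ (~(A /\ (~(C /\ (B /\ (~(C /\ A)))))))
At A=1, B=0, C=0: circuit gives 0, formula gives 0.
At A=0, B=0, C=0: circuit gives 1, formula gives 1.
Agrees on all 8 inputs.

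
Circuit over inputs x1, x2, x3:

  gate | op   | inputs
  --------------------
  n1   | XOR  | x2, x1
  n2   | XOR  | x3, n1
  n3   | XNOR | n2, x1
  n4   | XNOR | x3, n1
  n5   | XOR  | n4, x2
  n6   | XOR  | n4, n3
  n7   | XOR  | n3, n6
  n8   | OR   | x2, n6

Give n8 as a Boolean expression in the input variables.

n1 = x2 XOR x1
n2 = x3 XOR n1 = x3 XOR (x2 XOR x1)
n3 = n2 XNOR x1 = (x3 XOR (x2 XOR x1)) XNOR x1
n4 = x3 XNOR n1 = x3 XNOR (x2 XOR x1)
n6 = n4 XOR n3 = (x3 XNOR (x2 XOR x1)) XOR ((x3 XOR (x2 XOR x1)) XNOR x1)
n8 = x2 OR n6 = x2 OR ((x3 XNOR (x2 XOR x1)) XOR ((x3 XOR (x2 XOR x1)) XNOR x1))

x2 OR ((x3 XNOR (x2 XOR x1)) XOR ((x3 XOR (x2 XOR x1)) XNOR x1))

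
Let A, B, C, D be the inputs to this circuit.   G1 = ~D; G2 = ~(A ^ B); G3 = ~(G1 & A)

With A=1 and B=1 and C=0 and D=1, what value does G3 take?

1

G1 = ~1 = 0
G3 = ~(0 & 1) = 1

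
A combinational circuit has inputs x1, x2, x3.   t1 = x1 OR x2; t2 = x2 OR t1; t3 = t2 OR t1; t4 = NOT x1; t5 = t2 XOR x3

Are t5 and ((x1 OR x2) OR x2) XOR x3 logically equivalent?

Yes

t1 = x1 OR x2
t2 = x2 OR t1 = x2 OR (x1 OR x2)
t5 = t2 XOR x3 = (x2 OR (x1 OR x2)) XOR x3
At x1=0, x2=0, x3=0: circuit gives 0, formula gives 0.
At x1=0, x2=0, x3=1: circuit gives 1, formula gives 1.
Agrees on all 8 inputs.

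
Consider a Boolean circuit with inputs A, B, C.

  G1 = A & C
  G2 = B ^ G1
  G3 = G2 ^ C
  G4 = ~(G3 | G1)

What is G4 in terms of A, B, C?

~(((B ^ (A & C)) ^ C) | (A & C))

G1 = A & C
G2 = B ^ G1 = B ^ (A & C)
G3 = G2 ^ C = (B ^ (A & C)) ^ C
G4 = ~(G3 | G1) = ~(((B ^ (A & C)) ^ C) | (A & C))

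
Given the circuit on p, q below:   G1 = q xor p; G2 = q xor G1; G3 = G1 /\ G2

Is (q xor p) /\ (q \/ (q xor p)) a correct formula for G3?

No

G1 = q xor p
G2 = q xor G1 = q xor (q xor p)
G3 = G1 /\ G2 = (q xor p) /\ (q xor (q xor p))
At p=0, q=1: circuit gives 0, formula gives 1.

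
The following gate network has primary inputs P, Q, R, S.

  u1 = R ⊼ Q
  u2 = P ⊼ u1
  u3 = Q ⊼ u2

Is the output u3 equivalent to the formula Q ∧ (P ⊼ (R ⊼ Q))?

No

u1 = R ⊼ Q
u2 = P ⊼ u1 = P ⊼ (R ⊼ Q)
u3 = Q ⊼ u2 = Q ⊼ (P ⊼ (R ⊼ Q))
At P=0, Q=0, R=0, S=0: circuit gives 1, formula gives 0.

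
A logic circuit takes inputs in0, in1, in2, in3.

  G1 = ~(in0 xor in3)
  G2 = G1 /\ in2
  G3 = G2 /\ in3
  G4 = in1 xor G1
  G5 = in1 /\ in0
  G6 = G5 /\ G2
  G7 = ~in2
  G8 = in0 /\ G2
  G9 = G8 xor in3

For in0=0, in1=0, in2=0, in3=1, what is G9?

G1 = ~(0 xor 1) = 0
G2 = 0 /\ 0 = 0
G8 = 0 /\ 0 = 0
G9 = 0 xor 1 = 1

1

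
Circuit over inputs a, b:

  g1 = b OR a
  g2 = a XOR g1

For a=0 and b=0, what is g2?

g1 = 0 OR 0 = 0
g2 = 0 XOR 0 = 0

0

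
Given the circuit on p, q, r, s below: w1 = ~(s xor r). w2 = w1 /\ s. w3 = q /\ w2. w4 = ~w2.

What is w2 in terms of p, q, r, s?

(~(s xor r)) /\ s

w1 = ~(s xor r)
w2 = w1 /\ s = (~(s xor r)) /\ s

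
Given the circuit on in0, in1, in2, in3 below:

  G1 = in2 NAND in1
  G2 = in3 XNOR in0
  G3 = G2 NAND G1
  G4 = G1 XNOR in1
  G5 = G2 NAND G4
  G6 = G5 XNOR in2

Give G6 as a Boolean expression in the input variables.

((in3 XNOR in0) NAND ((in2 NAND in1) XNOR in1)) XNOR in2

G1 = in2 NAND in1
G2 = in3 XNOR in0
G4 = G1 XNOR in1 = (in2 NAND in1) XNOR in1
G5 = G2 NAND G4 = (in3 XNOR in0) NAND ((in2 NAND in1) XNOR in1)
G6 = G5 XNOR in2 = ((in3 XNOR in0) NAND ((in2 NAND in1) XNOR in1)) XNOR in2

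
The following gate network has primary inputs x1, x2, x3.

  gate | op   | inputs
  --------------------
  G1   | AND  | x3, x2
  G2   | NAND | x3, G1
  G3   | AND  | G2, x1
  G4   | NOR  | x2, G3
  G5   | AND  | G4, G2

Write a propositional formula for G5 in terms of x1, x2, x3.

(x2 NOR ((x3 NAND (x3 AND x2)) AND x1)) AND (x3 NAND (x3 AND x2))

G1 = x3 AND x2
G2 = x3 NAND G1 = x3 NAND (x3 AND x2)
G3 = G2 AND x1 = (x3 NAND (x3 AND x2)) AND x1
G4 = x2 NOR G3 = x2 NOR ((x3 NAND (x3 AND x2)) AND x1)
G5 = G4 AND G2 = (x2 NOR ((x3 NAND (x3 AND x2)) AND x1)) AND (x3 NAND (x3 AND x2))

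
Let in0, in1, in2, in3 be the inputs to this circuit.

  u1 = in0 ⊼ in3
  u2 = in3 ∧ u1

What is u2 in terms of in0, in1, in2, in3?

u1 = in0 ⊼ in3
u2 = in3 ∧ u1 = in3 ∧ (in0 ⊼ in3)

in3 ∧ (in0 ⊼ in3)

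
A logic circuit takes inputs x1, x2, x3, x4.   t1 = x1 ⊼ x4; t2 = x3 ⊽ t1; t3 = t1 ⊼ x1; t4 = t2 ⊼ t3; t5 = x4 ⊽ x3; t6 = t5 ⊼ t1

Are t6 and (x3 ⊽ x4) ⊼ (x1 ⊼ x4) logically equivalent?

t1 = x1 ⊼ x4
t5 = x4 ⊽ x3
t6 = t5 ⊼ t1 = (x4 ⊽ x3) ⊼ (x1 ⊼ x4)
At x1=0, x2=0, x3=0, x4=0: circuit gives 0, formula gives 0.
At x1=0, x2=0, x3=0, x4=1: circuit gives 1, formula gives 1.
Agrees on all 16 inputs.

Yes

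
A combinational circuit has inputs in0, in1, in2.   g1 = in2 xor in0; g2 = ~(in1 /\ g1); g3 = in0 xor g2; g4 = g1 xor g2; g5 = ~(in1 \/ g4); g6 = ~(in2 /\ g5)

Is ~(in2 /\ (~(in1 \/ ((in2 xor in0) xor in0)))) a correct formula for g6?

No

g1 = in2 xor in0
g2 = ~(in1 /\ g1) = ~(in1 /\ (in2 xor in0))
g4 = g1 xor g2 = (in2 xor in0) xor (~(in1 /\ (in2 xor in0)))
g5 = ~(in1 \/ g4) = ~(in1 \/ ((in2 xor in0) xor (~(in1 /\ (in2 xor in0)))))
g6 = ~(in2 /\ g5) = ~(in2 /\ (~(in1 \/ ((in2 xor in0) xor (~(in1 /\ (in2 xor in0)))))))
At in0=0, in1=0, in2=1: circuit gives 0, formula gives 1.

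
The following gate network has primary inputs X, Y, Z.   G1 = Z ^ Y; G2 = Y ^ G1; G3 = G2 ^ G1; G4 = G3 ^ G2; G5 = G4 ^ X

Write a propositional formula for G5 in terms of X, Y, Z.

(((Y ^ (Z ^ Y)) ^ (Z ^ Y)) ^ (Y ^ (Z ^ Y))) ^ X

G1 = Z ^ Y
G2 = Y ^ G1 = Y ^ (Z ^ Y)
G3 = G2 ^ G1 = (Y ^ (Z ^ Y)) ^ (Z ^ Y)
G4 = G3 ^ G2 = ((Y ^ (Z ^ Y)) ^ (Z ^ Y)) ^ (Y ^ (Z ^ Y))
G5 = G4 ^ X = (((Y ^ (Z ^ Y)) ^ (Z ^ Y)) ^ (Y ^ (Z ^ Y))) ^ X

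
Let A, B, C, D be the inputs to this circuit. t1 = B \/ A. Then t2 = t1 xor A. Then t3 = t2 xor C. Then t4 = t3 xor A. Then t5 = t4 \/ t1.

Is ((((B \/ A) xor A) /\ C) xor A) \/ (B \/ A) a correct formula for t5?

No

t1 = B \/ A
t2 = t1 xor A = (B \/ A) xor A
t3 = t2 xor C = ((B \/ A) xor A) xor C
t4 = t3 xor A = (((B \/ A) xor A) xor C) xor A
t5 = t4 \/ t1 = ((((B \/ A) xor A) xor C) xor A) \/ (B \/ A)
At A=0, B=0, C=1, D=0: circuit gives 1, formula gives 0.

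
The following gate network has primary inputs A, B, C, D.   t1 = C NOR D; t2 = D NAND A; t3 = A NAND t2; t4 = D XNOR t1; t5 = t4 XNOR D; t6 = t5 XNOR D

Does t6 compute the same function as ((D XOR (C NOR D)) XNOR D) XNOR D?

No

t1 = C NOR D
t4 = D XNOR t1 = D XNOR (C NOR D)
t5 = t4 XNOR D = (D XNOR (C NOR D)) XNOR D
t6 = t5 XNOR D = ((D XNOR (C NOR D)) XNOR D) XNOR D
At A=0, B=0, C=0, D=0: circuit gives 0, formula gives 1.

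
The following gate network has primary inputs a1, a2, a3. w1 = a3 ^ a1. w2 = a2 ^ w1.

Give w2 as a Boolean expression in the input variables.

a2 ^ (a3 ^ a1)

w1 = a3 ^ a1
w2 = a2 ^ w1 = a2 ^ (a3 ^ a1)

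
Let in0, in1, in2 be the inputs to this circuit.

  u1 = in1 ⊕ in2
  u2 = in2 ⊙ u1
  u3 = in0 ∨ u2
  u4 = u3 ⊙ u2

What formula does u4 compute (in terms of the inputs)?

(in0 ∨ (in2 ⊙ (in1 ⊕ in2))) ⊙ (in2 ⊙ (in1 ⊕ in2))

u1 = in1 ⊕ in2
u2 = in2 ⊙ u1 = in2 ⊙ (in1 ⊕ in2)
u3 = in0 ∨ u2 = in0 ∨ (in2 ⊙ (in1 ⊕ in2))
u4 = u3 ⊙ u2 = (in0 ∨ (in2 ⊙ (in1 ⊕ in2))) ⊙ (in2 ⊙ (in1 ⊕ in2))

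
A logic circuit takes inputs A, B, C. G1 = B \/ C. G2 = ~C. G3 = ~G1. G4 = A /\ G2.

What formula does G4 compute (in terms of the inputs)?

G2 = ~C
G4 = A /\ G2 = A /\ ~C

A /\ ~C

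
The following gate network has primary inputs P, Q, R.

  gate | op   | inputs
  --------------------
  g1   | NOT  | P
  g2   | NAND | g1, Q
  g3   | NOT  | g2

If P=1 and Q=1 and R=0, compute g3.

g1 = NOT 1 = 0
g2 = 0 NAND 1 = 1
g3 = NOT 1 = 0

0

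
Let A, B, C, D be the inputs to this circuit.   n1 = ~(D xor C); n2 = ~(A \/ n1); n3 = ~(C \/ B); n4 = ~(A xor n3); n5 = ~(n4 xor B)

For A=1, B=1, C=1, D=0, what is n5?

n3 = ~(1 \/ 1) = 0
n4 = ~(1 xor 0) = 0
n5 = ~(0 xor 1) = 0

0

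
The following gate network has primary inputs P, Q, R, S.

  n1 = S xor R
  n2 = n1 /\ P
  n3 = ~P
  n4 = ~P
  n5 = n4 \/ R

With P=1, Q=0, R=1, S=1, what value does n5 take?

1

n4 = ~1 = 0
n5 = 0 \/ 1 = 1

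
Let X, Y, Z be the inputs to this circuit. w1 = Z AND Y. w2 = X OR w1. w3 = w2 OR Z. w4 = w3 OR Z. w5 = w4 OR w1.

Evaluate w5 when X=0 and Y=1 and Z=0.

0

w1 = 0 AND 1 = 0
w2 = 0 OR 0 = 0
w3 = 0 OR 0 = 0
w4 = 0 OR 0 = 0
w5 = 0 OR 0 = 0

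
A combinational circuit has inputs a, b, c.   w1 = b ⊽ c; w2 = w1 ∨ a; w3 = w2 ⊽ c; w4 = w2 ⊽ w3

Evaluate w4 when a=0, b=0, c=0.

0

w1 = 0 ⊽ 0 = 1
w2 = 1 ∨ 0 = 1
w3 = 1 ⊽ 0 = 0
w4 = 1 ⊽ 0 = 0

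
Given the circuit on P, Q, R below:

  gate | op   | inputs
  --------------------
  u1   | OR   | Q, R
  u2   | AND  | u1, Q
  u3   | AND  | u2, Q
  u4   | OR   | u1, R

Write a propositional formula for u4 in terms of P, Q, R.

u1 = Q OR R
u4 = u1 OR R = (Q OR R) OR R

(Q OR R) OR R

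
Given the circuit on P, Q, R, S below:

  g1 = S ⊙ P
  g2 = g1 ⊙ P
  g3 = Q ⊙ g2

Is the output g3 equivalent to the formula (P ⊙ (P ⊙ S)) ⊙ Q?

Yes

g1 = S ⊙ P
g2 = g1 ⊙ P = (S ⊙ P) ⊙ P
g3 = Q ⊙ g2 = Q ⊙ ((S ⊙ P) ⊙ P)
At P=0, Q=0, R=0, S=1: circuit gives 0, formula gives 0.
At P=0, Q=0, R=0, S=0: circuit gives 1, formula gives 1.
Agrees on all 16 inputs.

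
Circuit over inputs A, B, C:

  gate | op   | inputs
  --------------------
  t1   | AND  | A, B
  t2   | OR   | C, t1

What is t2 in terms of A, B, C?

t1 = A AND B
t2 = C OR t1 = C OR (A AND B)

C OR (A AND B)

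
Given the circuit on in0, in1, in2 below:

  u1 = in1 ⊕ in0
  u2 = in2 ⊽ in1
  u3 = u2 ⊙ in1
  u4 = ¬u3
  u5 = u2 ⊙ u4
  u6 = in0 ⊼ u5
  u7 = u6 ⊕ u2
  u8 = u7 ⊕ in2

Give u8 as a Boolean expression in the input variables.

((in0 ⊼ ((in2 ⊽ in1) ⊙ ¬((in2 ⊽ in1) ⊙ in1))) ⊕ (in2 ⊽ in1)) ⊕ in2

u2 = in2 ⊽ in1
u3 = u2 ⊙ in1 = (in2 ⊽ in1) ⊙ in1
u4 = ¬u3 = ¬((in2 ⊽ in1) ⊙ in1)
u5 = u2 ⊙ u4 = (in2 ⊽ in1) ⊙ ¬((in2 ⊽ in1) ⊙ in1)
u6 = in0 ⊼ u5 = in0 ⊼ ((in2 ⊽ in1) ⊙ ¬((in2 ⊽ in1) ⊙ in1))
u7 = u6 ⊕ u2 = (in0 ⊼ ((in2 ⊽ in1) ⊙ ¬((in2 ⊽ in1) ⊙ in1))) ⊕ (in2 ⊽ in1)
u8 = u7 ⊕ in2 = ((in0 ⊼ ((in2 ⊽ in1) ⊙ ¬((in2 ⊽ in1) ⊙ in1))) ⊕ (in2 ⊽ in1)) ⊕ in2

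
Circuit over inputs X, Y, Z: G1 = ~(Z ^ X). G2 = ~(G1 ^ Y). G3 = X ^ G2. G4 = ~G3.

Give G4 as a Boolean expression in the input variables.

~(X ^ (~((~(Z ^ X)) ^ Y)))

G1 = ~(Z ^ X)
G2 = ~(G1 ^ Y) = ~((~(Z ^ X)) ^ Y)
G3 = X ^ G2 = X ^ (~((~(Z ^ X)) ^ Y))
G4 = ~G3 = ~(X ^ (~((~(Z ^ X)) ^ Y)))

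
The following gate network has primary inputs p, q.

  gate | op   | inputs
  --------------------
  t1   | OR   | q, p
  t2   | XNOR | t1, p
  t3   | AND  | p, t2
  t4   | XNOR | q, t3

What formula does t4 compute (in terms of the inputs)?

t1 = q OR p
t2 = t1 XNOR p = (q OR p) XNOR p
t3 = p AND t2 = p AND ((q OR p) XNOR p)
t4 = q XNOR t3 = q XNOR (p AND ((q OR p) XNOR p))

q XNOR (p AND ((q OR p) XNOR p))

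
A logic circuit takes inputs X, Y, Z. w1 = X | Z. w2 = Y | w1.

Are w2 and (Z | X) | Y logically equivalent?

w1 = X | Z
w2 = Y | w1 = Y | (X | Z)
At X=0, Y=0, Z=0: circuit gives 0, formula gives 0.
At X=0, Y=0, Z=1: circuit gives 1, formula gives 1.
Agrees on all 8 inputs.

Yes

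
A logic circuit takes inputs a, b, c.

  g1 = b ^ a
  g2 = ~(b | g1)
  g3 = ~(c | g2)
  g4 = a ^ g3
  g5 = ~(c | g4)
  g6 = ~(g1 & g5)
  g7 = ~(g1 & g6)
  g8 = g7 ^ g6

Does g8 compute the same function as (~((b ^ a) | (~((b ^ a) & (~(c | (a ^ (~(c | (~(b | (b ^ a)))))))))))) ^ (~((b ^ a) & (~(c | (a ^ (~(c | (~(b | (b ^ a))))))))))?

No

g1 = b ^ a
g2 = ~(b | g1) = ~(b | (b ^ a))
g3 = ~(c | g2) = ~(c | (~(b | (b ^ a))))
g4 = a ^ g3 = a ^ (~(c | (~(b | (b ^ a)))))
g5 = ~(c | g4) = ~(c | (a ^ (~(c | (~(b | (b ^ a)))))))
g6 = ~(g1 & g5) = ~((b ^ a) & (~(c | (a ^ (~(c | (~(b | (b ^ a)))))))))
g7 = ~(g1 & g6) = ~((b ^ a) & (~((b ^ a) & (~(c | (a ^ (~(c | (~(b | (b ^ a)))))))))))
g8 = g7 ^ g6 = (~((b ^ a) & (~((b ^ a) & (~(c | (a ^ (~(c | (~(b | (b ^ a)))))))))))) ^ (~((b ^ a) & (~(c | (a ^ (~(c | (~(b | (b ^ a))))))))))
At a=0, b=0, c=0: circuit gives 0, formula gives 1.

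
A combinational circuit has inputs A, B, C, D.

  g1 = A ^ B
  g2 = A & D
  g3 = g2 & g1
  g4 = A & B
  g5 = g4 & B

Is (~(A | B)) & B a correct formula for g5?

No

g4 = A & B
g5 = g4 & B = (A & B) & B
At A=1, B=1, C=0, D=0: circuit gives 1, formula gives 0.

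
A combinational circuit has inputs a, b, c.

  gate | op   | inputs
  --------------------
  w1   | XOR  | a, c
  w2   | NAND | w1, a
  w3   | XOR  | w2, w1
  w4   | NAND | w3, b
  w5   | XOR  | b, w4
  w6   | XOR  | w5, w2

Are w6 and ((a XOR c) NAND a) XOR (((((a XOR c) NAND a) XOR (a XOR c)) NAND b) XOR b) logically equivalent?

w1 = a XOR c
w2 = w1 NAND a = (a XOR c) NAND a
w3 = w2 XOR w1 = ((a XOR c) NAND a) XOR (a XOR c)
w4 = w3 NAND b = (((a XOR c) NAND a) XOR (a XOR c)) NAND b
w5 = b XOR w4 = b XOR ((((a XOR c) NAND a) XOR (a XOR c)) NAND b)
w6 = w5 XOR w2 = (b XOR ((((a XOR c) NAND a) XOR (a XOR c)) NAND b)) XOR ((a XOR c) NAND a)
At a=0, b=0, c=0: circuit gives 0, formula gives 0.
At a=0, b=1, c=1: circuit gives 1, formula gives 1.
Agrees on all 8 inputs.

Yes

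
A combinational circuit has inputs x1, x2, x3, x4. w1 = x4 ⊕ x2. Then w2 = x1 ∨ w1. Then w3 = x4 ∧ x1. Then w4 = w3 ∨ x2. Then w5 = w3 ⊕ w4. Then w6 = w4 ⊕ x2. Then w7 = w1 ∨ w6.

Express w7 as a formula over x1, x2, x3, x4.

w1 = x4 ⊕ x2
w3 = x4 ∧ x1
w4 = w3 ∨ x2 = (x4 ∧ x1) ∨ x2
w6 = w4 ⊕ x2 = ((x4 ∧ x1) ∨ x2) ⊕ x2
w7 = w1 ∨ w6 = (x4 ⊕ x2) ∨ (((x4 ∧ x1) ∨ x2) ⊕ x2)

(x4 ⊕ x2) ∨ (((x4 ∧ x1) ∨ x2) ⊕ x2)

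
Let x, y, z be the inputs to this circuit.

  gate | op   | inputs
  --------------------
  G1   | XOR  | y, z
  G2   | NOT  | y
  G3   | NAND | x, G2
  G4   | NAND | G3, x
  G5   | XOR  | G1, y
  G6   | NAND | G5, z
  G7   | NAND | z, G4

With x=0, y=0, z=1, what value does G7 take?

G2 = NOT 0 = 1
G3 = 0 NAND 1 = 1
G4 = 1 NAND 0 = 1
G7 = 1 NAND 1 = 0

0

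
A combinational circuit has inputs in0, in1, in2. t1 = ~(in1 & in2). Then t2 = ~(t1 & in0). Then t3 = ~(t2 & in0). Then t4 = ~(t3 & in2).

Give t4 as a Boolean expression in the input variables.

~((~((~((~(in1 & in2)) & in0)) & in0)) & in2)

t1 = ~(in1 & in2)
t2 = ~(t1 & in0) = ~((~(in1 & in2)) & in0)
t3 = ~(t2 & in0) = ~((~((~(in1 & in2)) & in0)) & in0)
t4 = ~(t3 & in2) = ~((~((~((~(in1 & in2)) & in0)) & in0)) & in2)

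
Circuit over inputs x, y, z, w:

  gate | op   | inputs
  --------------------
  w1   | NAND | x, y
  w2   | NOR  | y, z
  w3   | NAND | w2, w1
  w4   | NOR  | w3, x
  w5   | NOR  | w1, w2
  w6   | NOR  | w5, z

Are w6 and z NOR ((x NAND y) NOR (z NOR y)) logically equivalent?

Yes

w1 = x NAND y
w2 = y NOR z
w5 = w1 NOR w2 = (x NAND y) NOR (y NOR z)
w6 = w5 NOR z = ((x NAND y) NOR (y NOR z)) NOR z
At x=0, y=0, z=1, w=0: circuit gives 0, formula gives 0.
At x=0, y=0, z=0, w=0: circuit gives 1, formula gives 1.
Agrees on all 16 inputs.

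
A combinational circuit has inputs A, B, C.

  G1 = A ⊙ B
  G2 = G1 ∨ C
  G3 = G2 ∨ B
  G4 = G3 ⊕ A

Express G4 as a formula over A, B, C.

G1 = A ⊙ B
G2 = G1 ∨ C = (A ⊙ B) ∨ C
G3 = G2 ∨ B = ((A ⊙ B) ∨ C) ∨ B
G4 = G3 ⊕ A = (((A ⊙ B) ∨ C) ∨ B) ⊕ A

(((A ⊙ B) ∨ C) ∨ B) ⊕ A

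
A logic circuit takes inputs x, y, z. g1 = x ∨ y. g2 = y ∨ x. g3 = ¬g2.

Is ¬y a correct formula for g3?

g2 = y ∨ x
g3 = ¬g2 = ¬(y ∨ x)
At x=1, y=0, z=0: circuit gives 0, formula gives 1.

No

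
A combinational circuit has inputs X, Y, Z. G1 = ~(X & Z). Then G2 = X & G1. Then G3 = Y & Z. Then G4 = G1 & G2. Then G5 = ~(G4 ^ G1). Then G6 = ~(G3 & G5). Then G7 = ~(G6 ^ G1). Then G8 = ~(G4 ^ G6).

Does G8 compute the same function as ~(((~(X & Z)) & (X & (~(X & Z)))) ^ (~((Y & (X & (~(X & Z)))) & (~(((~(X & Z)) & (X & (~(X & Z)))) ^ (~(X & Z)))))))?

G1 = ~(X & Z)
G2 = X & G1 = X & (~(X & Z))
G3 = Y & Z
G4 = G1 & G2 = (~(X & Z)) & (X & (~(X & Z)))
G5 = ~(G4 ^ G1) = ~(((~(X & Z)) & (X & (~(X & Z)))) ^ (~(X & Z)))
G6 = ~(G3 & G5) = ~((Y & Z) & (~(((~(X & Z)) & (X & (~(X & Z)))) ^ (~(X & Z)))))
G8 = ~(G4 ^ G6) = ~(((~(X & Z)) & (X & (~(X & Z)))) ^ (~((Y & Z) & (~(((~(X & Z)) & (X & (~(X & Z)))) ^ (~(X & Z)))))))
At X=1, Y=1, Z=0: circuit gives 1, formula gives 0.

No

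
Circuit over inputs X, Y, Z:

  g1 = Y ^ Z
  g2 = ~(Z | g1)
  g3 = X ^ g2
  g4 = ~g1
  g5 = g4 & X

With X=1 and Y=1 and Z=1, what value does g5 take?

1

g1 = 1 ^ 1 = 0
g4 = ~0 = 1
g5 = 1 & 1 = 1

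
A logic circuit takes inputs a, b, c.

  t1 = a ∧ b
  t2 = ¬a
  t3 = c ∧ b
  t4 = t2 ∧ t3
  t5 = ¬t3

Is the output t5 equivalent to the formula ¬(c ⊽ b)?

t3 = c ∧ b
t5 = ¬t3 = ¬(c ∧ b)
At a=0, b=0, c=0: circuit gives 1, formula gives 0.

No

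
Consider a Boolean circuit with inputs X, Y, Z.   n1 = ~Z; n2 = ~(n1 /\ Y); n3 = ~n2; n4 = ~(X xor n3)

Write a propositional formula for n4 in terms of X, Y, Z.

n1 = ~Z
n2 = ~(n1 /\ Y) = ~(~Z /\ Y)
n3 = ~n2 = ~(~(~Z /\ Y))
n4 = ~(X xor n3) = ~(X xor ~(~(~Z /\ Y)))

~(X xor ~(~(~Z /\ Y)))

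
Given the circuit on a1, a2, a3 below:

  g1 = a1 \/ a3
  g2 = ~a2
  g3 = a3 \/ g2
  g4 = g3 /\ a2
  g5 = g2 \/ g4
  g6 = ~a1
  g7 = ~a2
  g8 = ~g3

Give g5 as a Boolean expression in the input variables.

g2 = ~a2
g3 = a3 \/ g2 = a3 \/ ~a2
g4 = g3 /\ a2 = (a3 \/ ~a2) /\ a2
g5 = g2 \/ g4 = ~a2 \/ ((a3 \/ ~a2) /\ a2)

~a2 \/ ((a3 \/ ~a2) /\ a2)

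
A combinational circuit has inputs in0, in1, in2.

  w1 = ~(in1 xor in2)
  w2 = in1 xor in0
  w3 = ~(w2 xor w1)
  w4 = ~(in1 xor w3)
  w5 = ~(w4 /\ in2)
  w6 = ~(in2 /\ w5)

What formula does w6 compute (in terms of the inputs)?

w1 = ~(in1 xor in2)
w2 = in1 xor in0
w3 = ~(w2 xor w1) = ~((in1 xor in0) xor (~(in1 xor in2)))
w4 = ~(in1 xor w3) = ~(in1 xor (~((in1 xor in0) xor (~(in1 xor in2)))))
w5 = ~(w4 /\ in2) = ~((~(in1 xor (~((in1 xor in0) xor (~(in1 xor in2)))))) /\ in2)
w6 = ~(in2 /\ w5) = ~(in2 /\ (~((~(in1 xor (~((in1 xor in0) xor (~(in1 xor in2)))))) /\ in2)))

~(in2 /\ (~((~(in1 xor (~((in1 xor in0) xor (~(in1 xor in2)))))) /\ in2)))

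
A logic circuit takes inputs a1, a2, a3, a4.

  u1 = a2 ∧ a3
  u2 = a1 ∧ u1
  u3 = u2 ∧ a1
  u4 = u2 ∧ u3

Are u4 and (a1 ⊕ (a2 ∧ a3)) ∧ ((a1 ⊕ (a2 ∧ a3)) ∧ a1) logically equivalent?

No

u1 = a2 ∧ a3
u2 = a1 ∧ u1 = a1 ∧ (a2 ∧ a3)
u3 = u2 ∧ a1 = (a1 ∧ (a2 ∧ a3)) ∧ a1
u4 = u2 ∧ u3 = (a1 ∧ (a2 ∧ a3)) ∧ ((a1 ∧ (a2 ∧ a3)) ∧ a1)
At a1=1, a2=0, a3=0, a4=0: circuit gives 0, formula gives 1.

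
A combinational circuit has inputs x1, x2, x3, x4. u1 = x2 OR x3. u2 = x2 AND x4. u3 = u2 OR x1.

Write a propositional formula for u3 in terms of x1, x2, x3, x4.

(x2 AND x4) OR x1

u2 = x2 AND x4
u3 = u2 OR x1 = (x2 AND x4) OR x1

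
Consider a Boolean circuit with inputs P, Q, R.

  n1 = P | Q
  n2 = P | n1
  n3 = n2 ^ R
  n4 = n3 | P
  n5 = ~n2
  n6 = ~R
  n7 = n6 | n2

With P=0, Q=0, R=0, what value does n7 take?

1

n1 = 0 | 0 = 0
n2 = 0 | 0 = 0
n6 = ~0 = 1
n7 = 1 | 0 = 1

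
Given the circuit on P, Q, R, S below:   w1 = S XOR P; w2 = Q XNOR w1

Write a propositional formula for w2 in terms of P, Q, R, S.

w1 = S XOR P
w2 = Q XNOR w1 = Q XNOR (S XOR P)

Q XNOR (S XOR P)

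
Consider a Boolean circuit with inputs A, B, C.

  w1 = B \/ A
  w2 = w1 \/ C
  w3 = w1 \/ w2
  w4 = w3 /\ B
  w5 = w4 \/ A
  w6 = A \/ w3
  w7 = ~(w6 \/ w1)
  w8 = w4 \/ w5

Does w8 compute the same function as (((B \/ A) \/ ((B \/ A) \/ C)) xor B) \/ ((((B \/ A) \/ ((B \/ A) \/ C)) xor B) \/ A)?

w1 = B \/ A
w2 = w1 \/ C = (B \/ A) \/ C
w3 = w1 \/ w2 = (B \/ A) \/ ((B \/ A) \/ C)
w4 = w3 /\ B = ((B \/ A) \/ ((B \/ A) \/ C)) /\ B
w5 = w4 \/ A = (((B \/ A) \/ ((B \/ A) \/ C)) /\ B) \/ A
w8 = w4 \/ w5 = (((B \/ A) \/ ((B \/ A) \/ C)) /\ B) \/ ((((B \/ A) \/ ((B \/ A) \/ C)) /\ B) \/ A)
At A=0, B=0, C=1: circuit gives 0, formula gives 1.

No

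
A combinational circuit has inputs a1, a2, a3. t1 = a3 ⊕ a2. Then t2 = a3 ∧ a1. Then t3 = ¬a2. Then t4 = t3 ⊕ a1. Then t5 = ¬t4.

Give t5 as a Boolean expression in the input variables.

t3 = ¬a2
t4 = t3 ⊕ a1 = ¬a2 ⊕ a1
t5 = ¬t4 = ¬(¬a2 ⊕ a1)

¬(¬a2 ⊕ a1)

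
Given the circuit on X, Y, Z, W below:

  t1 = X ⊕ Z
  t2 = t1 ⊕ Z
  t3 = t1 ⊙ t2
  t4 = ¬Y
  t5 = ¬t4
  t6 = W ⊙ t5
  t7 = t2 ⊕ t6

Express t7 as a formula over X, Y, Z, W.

t1 = X ⊕ Z
t2 = t1 ⊕ Z = (X ⊕ Z) ⊕ Z
t4 = ¬Y
t5 = ¬t4 = ¬¬Y
t6 = W ⊙ t5 = W ⊙ ¬¬Y
t7 = t2 ⊕ t6 = ((X ⊕ Z) ⊕ Z) ⊕ (W ⊙ ¬¬Y)

((X ⊕ Z) ⊕ Z) ⊕ (W ⊙ ¬¬Y)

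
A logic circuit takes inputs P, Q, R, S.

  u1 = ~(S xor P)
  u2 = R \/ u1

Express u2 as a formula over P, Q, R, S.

R \/ (~(S xor P))

u1 = ~(S xor P)
u2 = R \/ u1 = R \/ (~(S xor P))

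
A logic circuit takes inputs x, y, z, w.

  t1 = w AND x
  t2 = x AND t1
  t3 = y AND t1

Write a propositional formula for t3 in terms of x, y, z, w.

t1 = w AND x
t3 = y AND t1 = y AND (w AND x)

y AND (w AND x)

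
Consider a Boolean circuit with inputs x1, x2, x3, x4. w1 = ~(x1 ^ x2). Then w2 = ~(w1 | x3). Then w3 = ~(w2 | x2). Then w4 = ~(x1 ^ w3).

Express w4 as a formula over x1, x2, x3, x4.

~(x1 ^ (~((~((~(x1 ^ x2)) | x3)) | x2)))

w1 = ~(x1 ^ x2)
w2 = ~(w1 | x3) = ~((~(x1 ^ x2)) | x3)
w3 = ~(w2 | x2) = ~((~((~(x1 ^ x2)) | x3)) | x2)
w4 = ~(x1 ^ w3) = ~(x1 ^ (~((~((~(x1 ^ x2)) | x3)) | x2)))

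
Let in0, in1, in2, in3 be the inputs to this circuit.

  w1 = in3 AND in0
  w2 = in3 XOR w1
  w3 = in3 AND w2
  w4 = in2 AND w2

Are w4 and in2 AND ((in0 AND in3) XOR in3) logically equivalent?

Yes

w1 = in3 AND in0
w2 = in3 XOR w1 = in3 XOR (in3 AND in0)
w4 = in2 AND w2 = in2 AND (in3 XOR (in3 AND in0))
At in0=0, in1=0, in2=0, in3=0: circuit gives 0, formula gives 0.
At in0=0, in1=0, in2=1, in3=1: circuit gives 1, formula gives 1.
Agrees on all 16 inputs.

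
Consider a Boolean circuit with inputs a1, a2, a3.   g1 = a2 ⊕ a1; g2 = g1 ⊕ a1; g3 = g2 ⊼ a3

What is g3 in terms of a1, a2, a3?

g1 = a2 ⊕ a1
g2 = g1 ⊕ a1 = (a2 ⊕ a1) ⊕ a1
g3 = g2 ⊼ a3 = ((a2 ⊕ a1) ⊕ a1) ⊼ a3

((a2 ⊕ a1) ⊕ a1) ⊼ a3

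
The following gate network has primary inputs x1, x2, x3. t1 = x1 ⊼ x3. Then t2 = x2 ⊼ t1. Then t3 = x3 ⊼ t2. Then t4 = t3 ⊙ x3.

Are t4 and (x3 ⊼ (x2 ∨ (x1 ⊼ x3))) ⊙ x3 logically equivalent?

t1 = x1 ⊼ x3
t2 = x2 ⊼ t1 = x2 ⊼ (x1 ⊼ x3)
t3 = x3 ⊼ t2 = x3 ⊼ (x2 ⊼ (x1 ⊼ x3))
t4 = t3 ⊙ x3 = (x3 ⊼ (x2 ⊼ (x1 ⊼ x3))) ⊙ x3
At x1=0, x2=1, x3=1: circuit gives 1, formula gives 0.

No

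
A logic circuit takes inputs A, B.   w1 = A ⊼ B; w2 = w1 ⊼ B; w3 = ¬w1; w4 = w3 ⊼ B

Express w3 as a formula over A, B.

w1 = A ⊼ B
w3 = ¬w1 = ¬(A ⊼ B)

¬(A ⊼ B)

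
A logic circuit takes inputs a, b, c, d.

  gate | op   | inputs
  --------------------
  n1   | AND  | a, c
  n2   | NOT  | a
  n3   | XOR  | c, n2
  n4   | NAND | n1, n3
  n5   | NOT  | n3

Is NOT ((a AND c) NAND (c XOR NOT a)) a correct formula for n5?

No

n2 = NOT a
n3 = c XOR n2 = c XOR NOT a
n5 = NOT n3 = NOT (c XOR NOT a)
At a=0, b=0, c=1, d=0: circuit gives 1, formula gives 0.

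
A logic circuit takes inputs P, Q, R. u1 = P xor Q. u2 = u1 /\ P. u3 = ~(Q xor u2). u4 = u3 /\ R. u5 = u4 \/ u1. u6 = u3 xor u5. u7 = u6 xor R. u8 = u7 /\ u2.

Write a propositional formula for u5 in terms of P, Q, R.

((~(Q xor ((P xor Q) /\ P))) /\ R) \/ (P xor Q)

u1 = P xor Q
u2 = u1 /\ P = (P xor Q) /\ P
u3 = ~(Q xor u2) = ~(Q xor ((P xor Q) /\ P))
u4 = u3 /\ R = (~(Q xor ((P xor Q) /\ P))) /\ R
u5 = u4 \/ u1 = ((~(Q xor ((P xor Q) /\ P))) /\ R) \/ (P xor Q)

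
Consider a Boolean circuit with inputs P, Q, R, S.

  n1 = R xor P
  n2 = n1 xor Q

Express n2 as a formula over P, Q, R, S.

n1 = R xor P
n2 = n1 xor Q = (R xor P) xor Q

(R xor P) xor Q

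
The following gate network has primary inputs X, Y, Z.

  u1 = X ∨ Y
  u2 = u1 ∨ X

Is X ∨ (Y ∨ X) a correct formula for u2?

Yes

u1 = X ∨ Y
u2 = u1 ∨ X = (X ∨ Y) ∨ X
At X=0, Y=0, Z=0: circuit gives 0, formula gives 0.
At X=0, Y=1, Z=0: circuit gives 1, formula gives 1.
Agrees on all 8 inputs.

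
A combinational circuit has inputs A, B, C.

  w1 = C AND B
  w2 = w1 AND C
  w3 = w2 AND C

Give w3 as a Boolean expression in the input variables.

((C AND B) AND C) AND C

w1 = C AND B
w2 = w1 AND C = (C AND B) AND C
w3 = w2 AND C = ((C AND B) AND C) AND C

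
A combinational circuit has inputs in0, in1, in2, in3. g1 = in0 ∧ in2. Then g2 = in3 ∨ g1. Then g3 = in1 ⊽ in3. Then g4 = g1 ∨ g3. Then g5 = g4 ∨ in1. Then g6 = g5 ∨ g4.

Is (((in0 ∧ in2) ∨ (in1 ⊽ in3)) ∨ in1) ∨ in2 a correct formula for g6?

No

g1 = in0 ∧ in2
g3 = in1 ⊽ in3
g4 = g1 ∨ g3 = (in0 ∧ in2) ∨ (in1 ⊽ in3)
g5 = g4 ∨ in1 = ((in0 ∧ in2) ∨ (in1 ⊽ in3)) ∨ in1
g6 = g5 ∨ g4 = (((in0 ∧ in2) ∨ (in1 ⊽ in3)) ∨ in1) ∨ ((in0 ∧ in2) ∨ (in1 ⊽ in3))
At in0=0, in1=0, in2=1, in3=1: circuit gives 0, formula gives 1.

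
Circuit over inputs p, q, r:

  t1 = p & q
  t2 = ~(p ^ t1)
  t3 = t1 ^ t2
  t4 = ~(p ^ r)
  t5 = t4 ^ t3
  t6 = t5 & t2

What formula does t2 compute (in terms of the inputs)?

~(p ^ (p & q))

t1 = p & q
t2 = ~(p ^ t1) = ~(p ^ (p & q))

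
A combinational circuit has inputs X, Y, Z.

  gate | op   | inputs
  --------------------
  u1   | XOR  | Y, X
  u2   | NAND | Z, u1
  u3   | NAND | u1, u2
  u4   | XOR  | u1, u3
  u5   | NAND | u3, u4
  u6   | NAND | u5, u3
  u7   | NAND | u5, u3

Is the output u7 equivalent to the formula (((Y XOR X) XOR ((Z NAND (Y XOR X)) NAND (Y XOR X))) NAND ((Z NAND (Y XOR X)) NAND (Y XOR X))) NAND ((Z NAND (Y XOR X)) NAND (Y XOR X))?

u1 = Y XOR X
u2 = Z NAND u1 = Z NAND (Y XOR X)
u3 = u1 NAND u2 = (Y XOR X) NAND (Z NAND (Y XOR X))
u4 = u1 XOR u3 = (Y XOR X) XOR ((Y XOR X) NAND (Z NAND (Y XOR X)))
u5 = u3 NAND u4 = ((Y XOR X) NAND (Z NAND (Y XOR X))) NAND ((Y XOR X) XOR ((Y XOR X) NAND (Z NAND (Y XOR X))))
u7 = u5 NAND u3 = (((Y XOR X) NAND (Z NAND (Y XOR X))) NAND ((Y XOR X) XOR ((Y XOR X) NAND (Z NAND (Y XOR X))))) NAND ((Y XOR X) NAND (Z NAND (Y XOR X)))
At X=0, Y=1, Z=1: circuit gives 0, formula gives 0.
At X=0, Y=0, Z=0: circuit gives 1, formula gives 1.
Agrees on all 8 inputs.

Yes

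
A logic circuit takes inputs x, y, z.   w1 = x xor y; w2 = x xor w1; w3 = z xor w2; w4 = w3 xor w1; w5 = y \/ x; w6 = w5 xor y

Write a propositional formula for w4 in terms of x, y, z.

w1 = x xor y
w2 = x xor w1 = x xor (x xor y)
w3 = z xor w2 = z xor (x xor (x xor y))
w4 = w3 xor w1 = (z xor (x xor (x xor y))) xor (x xor y)

(z xor (x xor (x xor y))) xor (x xor y)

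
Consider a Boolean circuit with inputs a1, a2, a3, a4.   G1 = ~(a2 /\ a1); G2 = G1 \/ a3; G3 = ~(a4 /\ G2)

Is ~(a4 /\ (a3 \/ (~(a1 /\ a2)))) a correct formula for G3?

G1 = ~(a2 /\ a1)
G2 = G1 \/ a3 = (~(a2 /\ a1)) \/ a3
G3 = ~(a4 /\ G2) = ~(a4 /\ ((~(a2 /\ a1)) \/ a3))
At a1=0, a2=0, a3=0, a4=1: circuit gives 0, formula gives 0.
At a1=0, a2=0, a3=0, a4=0: circuit gives 1, formula gives 1.
Agrees on all 16 inputs.

Yes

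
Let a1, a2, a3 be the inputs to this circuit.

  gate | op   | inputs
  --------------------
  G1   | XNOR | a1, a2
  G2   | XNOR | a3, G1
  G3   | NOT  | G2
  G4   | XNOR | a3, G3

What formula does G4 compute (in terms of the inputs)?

a3 XNOR NOT (a3 XNOR (a1 XNOR a2))

G1 = a1 XNOR a2
G2 = a3 XNOR G1 = a3 XNOR (a1 XNOR a2)
G3 = NOT G2 = NOT (a3 XNOR (a1 XNOR a2))
G4 = a3 XNOR G3 = a3 XNOR NOT (a3 XNOR (a1 XNOR a2))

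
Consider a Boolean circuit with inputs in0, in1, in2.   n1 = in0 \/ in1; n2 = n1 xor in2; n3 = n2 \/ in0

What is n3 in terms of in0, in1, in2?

((in0 \/ in1) xor in2) \/ in0

n1 = in0 \/ in1
n2 = n1 xor in2 = (in0 \/ in1) xor in2
n3 = n2 \/ in0 = ((in0 \/ in1) xor in2) \/ in0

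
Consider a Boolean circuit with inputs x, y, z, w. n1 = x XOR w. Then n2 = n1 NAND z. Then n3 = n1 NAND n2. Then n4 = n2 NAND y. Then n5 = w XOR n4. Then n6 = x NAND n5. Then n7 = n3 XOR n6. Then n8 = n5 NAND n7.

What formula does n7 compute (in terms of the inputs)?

((x XOR w) NAND ((x XOR w) NAND z)) XOR (x NAND (w XOR (((x XOR w) NAND z) NAND y)))

n1 = x XOR w
n2 = n1 NAND z = (x XOR w) NAND z
n3 = n1 NAND n2 = (x XOR w) NAND ((x XOR w) NAND z)
n4 = n2 NAND y = ((x XOR w) NAND z) NAND y
n5 = w XOR n4 = w XOR (((x XOR w) NAND z) NAND y)
n6 = x NAND n5 = x NAND (w XOR (((x XOR w) NAND z) NAND y))
n7 = n3 XOR n6 = ((x XOR w) NAND ((x XOR w) NAND z)) XOR (x NAND (w XOR (((x XOR w) NAND z) NAND y)))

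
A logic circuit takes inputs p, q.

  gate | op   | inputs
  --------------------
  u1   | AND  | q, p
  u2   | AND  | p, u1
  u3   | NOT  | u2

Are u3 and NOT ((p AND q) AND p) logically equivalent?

Yes

u1 = q AND p
u2 = p AND u1 = p AND (q AND p)
u3 = NOT u2 = NOT (p AND (q AND p))
At p=1, q=1: circuit gives 0, formula gives 0.
At p=0, q=0: circuit gives 1, formula gives 1.
Agrees on all 4 inputs.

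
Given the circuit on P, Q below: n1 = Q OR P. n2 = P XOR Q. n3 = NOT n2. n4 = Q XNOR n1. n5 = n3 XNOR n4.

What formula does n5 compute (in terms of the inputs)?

NOT (P XOR Q) XNOR (Q XNOR (Q OR P))

n1 = Q OR P
n2 = P XOR Q
n3 = NOT n2 = NOT (P XOR Q)
n4 = Q XNOR n1 = Q XNOR (Q OR P)
n5 = n3 XNOR n4 = NOT (P XOR Q) XNOR (Q XNOR (Q OR P))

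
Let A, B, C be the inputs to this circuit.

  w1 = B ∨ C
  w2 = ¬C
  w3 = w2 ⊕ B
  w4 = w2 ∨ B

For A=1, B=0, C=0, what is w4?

1

w2 = ¬0 = 1
w4 = 1 ∨ 0 = 1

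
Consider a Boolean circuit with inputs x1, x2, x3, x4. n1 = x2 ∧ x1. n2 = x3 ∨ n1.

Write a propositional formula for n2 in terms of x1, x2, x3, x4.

n1 = x2 ∧ x1
n2 = x3 ∨ n1 = x3 ∨ (x2 ∧ x1)

x3 ∨ (x2 ∧ x1)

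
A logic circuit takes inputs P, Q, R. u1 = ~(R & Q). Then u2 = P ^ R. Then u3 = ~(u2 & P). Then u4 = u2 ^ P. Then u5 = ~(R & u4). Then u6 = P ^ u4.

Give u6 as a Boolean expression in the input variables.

u2 = P ^ R
u4 = u2 ^ P = (P ^ R) ^ P
u6 = P ^ u4 = P ^ ((P ^ R) ^ P)

P ^ ((P ^ R) ^ P)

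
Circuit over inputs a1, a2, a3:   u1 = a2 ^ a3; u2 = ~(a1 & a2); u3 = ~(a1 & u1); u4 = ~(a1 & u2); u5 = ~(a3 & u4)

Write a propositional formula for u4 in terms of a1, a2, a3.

~(a1 & (~(a1 & a2)))

u2 = ~(a1 & a2)
u4 = ~(a1 & u2) = ~(a1 & (~(a1 & a2)))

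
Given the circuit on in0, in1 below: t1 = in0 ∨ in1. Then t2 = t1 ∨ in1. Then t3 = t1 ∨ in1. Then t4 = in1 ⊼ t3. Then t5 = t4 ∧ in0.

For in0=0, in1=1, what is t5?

0

t1 = 0 ∨ 1 = 1
t3 = 1 ∨ 1 = 1
t4 = 1 ⊼ 1 = 0
t5 = 0 ∧ 0 = 0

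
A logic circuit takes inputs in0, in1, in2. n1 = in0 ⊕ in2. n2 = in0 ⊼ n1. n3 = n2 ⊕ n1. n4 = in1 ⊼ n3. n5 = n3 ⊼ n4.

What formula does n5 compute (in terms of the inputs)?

n1 = in0 ⊕ in2
n2 = in0 ⊼ n1 = in0 ⊼ (in0 ⊕ in2)
n3 = n2 ⊕ n1 = (in0 ⊼ (in0 ⊕ in2)) ⊕ (in0 ⊕ in2)
n4 = in1 ⊼ n3 = in1 ⊼ ((in0 ⊼ (in0 ⊕ in2)) ⊕ (in0 ⊕ in2))
n5 = n3 ⊼ n4 = ((in0 ⊼ (in0 ⊕ in2)) ⊕ (in0 ⊕ in2)) ⊼ (in1 ⊼ ((in0 ⊼ (in0 ⊕ in2)) ⊕ (in0 ⊕ in2)))

((in0 ⊼ (in0 ⊕ in2)) ⊕ (in0 ⊕ in2)) ⊼ (in1 ⊼ ((in0 ⊼ (in0 ⊕ in2)) ⊕ (in0 ⊕ in2)))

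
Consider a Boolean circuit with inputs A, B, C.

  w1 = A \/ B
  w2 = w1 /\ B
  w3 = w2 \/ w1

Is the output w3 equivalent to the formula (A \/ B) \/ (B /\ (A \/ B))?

w1 = A \/ B
w2 = w1 /\ B = (A \/ B) /\ B
w3 = w2 \/ w1 = ((A \/ B) /\ B) \/ (A \/ B)
At A=0, B=0, C=0: circuit gives 0, formula gives 0.
At A=0, B=1, C=0: circuit gives 1, formula gives 1.
Agrees on all 8 inputs.

Yes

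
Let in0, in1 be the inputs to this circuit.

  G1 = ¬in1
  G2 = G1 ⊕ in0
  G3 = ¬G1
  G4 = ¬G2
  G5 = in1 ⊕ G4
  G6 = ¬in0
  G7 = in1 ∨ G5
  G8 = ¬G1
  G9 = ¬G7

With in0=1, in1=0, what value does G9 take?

0

G1 = ¬0 = 1
G2 = 1 ⊕ 1 = 0
G4 = ¬0 = 1
G5 = 0 ⊕ 1 = 1
G7 = 0 ∨ 1 = 1
G9 = ¬1 = 0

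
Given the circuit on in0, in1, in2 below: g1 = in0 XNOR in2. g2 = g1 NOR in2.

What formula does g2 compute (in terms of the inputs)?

(in0 XNOR in2) NOR in2

g1 = in0 XNOR in2
g2 = g1 NOR in2 = (in0 XNOR in2) NOR in2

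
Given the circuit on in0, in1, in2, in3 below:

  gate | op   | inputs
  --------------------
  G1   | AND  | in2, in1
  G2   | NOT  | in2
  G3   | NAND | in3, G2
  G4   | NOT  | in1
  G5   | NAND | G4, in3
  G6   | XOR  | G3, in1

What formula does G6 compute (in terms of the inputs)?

(in3 NAND NOT in2) XOR in1

G2 = NOT in2
G3 = in3 NAND G2 = in3 NAND NOT in2
G6 = G3 XOR in1 = (in3 NAND NOT in2) XOR in1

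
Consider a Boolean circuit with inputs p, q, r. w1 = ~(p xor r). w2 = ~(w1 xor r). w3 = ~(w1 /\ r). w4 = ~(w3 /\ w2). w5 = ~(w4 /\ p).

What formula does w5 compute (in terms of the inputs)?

w1 = ~(p xor r)
w2 = ~(w1 xor r) = ~((~(p xor r)) xor r)
w3 = ~(w1 /\ r) = ~((~(p xor r)) /\ r)
w4 = ~(w3 /\ w2) = ~((~((~(p xor r)) /\ r)) /\ (~((~(p xor r)) xor r)))
w5 = ~(w4 /\ p) = ~((~((~((~(p xor r)) /\ r)) /\ (~((~(p xor r)) xor r)))) /\ p)

~((~((~((~(p xor r)) /\ r)) /\ (~((~(p xor r)) xor r)))) /\ p)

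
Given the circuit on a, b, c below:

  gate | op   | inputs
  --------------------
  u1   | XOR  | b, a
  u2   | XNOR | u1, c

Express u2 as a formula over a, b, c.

u1 = b XOR a
u2 = u1 XNOR c = (b XOR a) XNOR c

(b XOR a) XNOR c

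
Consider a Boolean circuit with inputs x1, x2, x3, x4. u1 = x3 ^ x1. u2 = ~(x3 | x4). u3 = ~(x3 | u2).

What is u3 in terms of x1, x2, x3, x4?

~(x3 | (~(x3 | x4)))

u2 = ~(x3 | x4)
u3 = ~(x3 | u2) = ~(x3 | (~(x3 | x4)))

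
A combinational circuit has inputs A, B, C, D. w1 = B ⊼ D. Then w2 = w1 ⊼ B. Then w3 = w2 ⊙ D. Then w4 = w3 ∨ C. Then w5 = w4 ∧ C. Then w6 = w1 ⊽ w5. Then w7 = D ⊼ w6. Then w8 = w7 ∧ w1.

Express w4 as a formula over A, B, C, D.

w1 = B ⊼ D
w2 = w1 ⊼ B = (B ⊼ D) ⊼ B
w3 = w2 ⊙ D = ((B ⊼ D) ⊼ B) ⊙ D
w4 = w3 ∨ C = (((B ⊼ D) ⊼ B) ⊙ D) ∨ C

(((B ⊼ D) ⊼ B) ⊙ D) ∨ C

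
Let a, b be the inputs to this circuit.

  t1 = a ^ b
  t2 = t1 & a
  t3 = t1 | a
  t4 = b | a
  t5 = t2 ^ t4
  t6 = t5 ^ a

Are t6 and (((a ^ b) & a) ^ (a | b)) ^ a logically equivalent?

Yes

t1 = a ^ b
t2 = t1 & a = (a ^ b) & a
t4 = b | a
t5 = t2 ^ t4 = ((a ^ b) & a) ^ (b | a)
t6 = t5 ^ a = (((a ^ b) & a) ^ (b | a)) ^ a
At a=0, b=0: circuit gives 0, formula gives 0.
At a=0, b=1: circuit gives 1, formula gives 1.
Agrees on all 4 inputs.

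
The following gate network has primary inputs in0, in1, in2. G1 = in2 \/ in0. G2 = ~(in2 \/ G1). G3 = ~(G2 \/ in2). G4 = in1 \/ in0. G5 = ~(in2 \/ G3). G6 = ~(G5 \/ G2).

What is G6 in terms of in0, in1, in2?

G1 = in2 \/ in0
G2 = ~(in2 \/ G1) = ~(in2 \/ (in2 \/ in0))
G3 = ~(G2 \/ in2) = ~((~(in2 \/ (in2 \/ in0))) \/ in2)
G5 = ~(in2 \/ G3) = ~(in2 \/ (~((~(in2 \/ (in2 \/ in0))) \/ in2)))
G6 = ~(G5 \/ G2) = ~((~(in2 \/ (~((~(in2 \/ (in2 \/ in0))) \/ in2)))) \/ (~(in2 \/ (in2 \/ in0))))

~((~(in2 \/ (~((~(in2 \/ (in2 \/ in0))) \/ in2)))) \/ (~(in2 \/ (in2 \/ in0))))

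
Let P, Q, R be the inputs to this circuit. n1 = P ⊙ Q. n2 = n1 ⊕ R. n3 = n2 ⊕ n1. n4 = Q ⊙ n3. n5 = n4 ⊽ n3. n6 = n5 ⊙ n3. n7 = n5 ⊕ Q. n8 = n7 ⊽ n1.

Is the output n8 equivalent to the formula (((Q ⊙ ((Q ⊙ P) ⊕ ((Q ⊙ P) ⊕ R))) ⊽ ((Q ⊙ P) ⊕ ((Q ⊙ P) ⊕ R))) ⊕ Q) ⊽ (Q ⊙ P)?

Yes

n1 = P ⊙ Q
n2 = n1 ⊕ R = (P ⊙ Q) ⊕ R
n3 = n2 ⊕ n1 = ((P ⊙ Q) ⊕ R) ⊕ (P ⊙ Q)
n4 = Q ⊙ n3 = Q ⊙ (((P ⊙ Q) ⊕ R) ⊕ (P ⊙ Q))
n5 = n4 ⊽ n3 = (Q ⊙ (((P ⊙ Q) ⊕ R) ⊕ (P ⊙ Q))) ⊽ (((P ⊙ Q) ⊕ R) ⊕ (P ⊙ Q))
n7 = n5 ⊕ Q = ((Q ⊙ (((P ⊙ Q) ⊕ R) ⊕ (P ⊙ Q))) ⊽ (((P ⊙ Q) ⊕ R) ⊕ (P ⊙ Q))) ⊕ Q
n8 = n7 ⊽ n1 = (((Q ⊙ (((P ⊙ Q) ⊕ R) ⊕ (P ⊙ Q))) ⊽ (((P ⊙ Q) ⊕ R) ⊕ (P ⊙ Q))) ⊕ Q) ⊽ (P ⊙ Q)
At P=0, Q=0, R=0: circuit gives 0, formula gives 0.
At P=0, Q=1, R=0: circuit gives 1, formula gives 1.
Agrees on all 8 inputs.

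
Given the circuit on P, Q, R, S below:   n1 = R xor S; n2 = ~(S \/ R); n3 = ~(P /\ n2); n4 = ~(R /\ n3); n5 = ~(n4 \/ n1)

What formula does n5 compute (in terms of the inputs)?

~((~(R /\ (~(P /\ (~(S \/ R)))))) \/ (R xor S))

n1 = R xor S
n2 = ~(S \/ R)
n3 = ~(P /\ n2) = ~(P /\ (~(S \/ R)))
n4 = ~(R /\ n3) = ~(R /\ (~(P /\ (~(S \/ R)))))
n5 = ~(n4 \/ n1) = ~((~(R /\ (~(P /\ (~(S \/ R)))))) \/ (R xor S))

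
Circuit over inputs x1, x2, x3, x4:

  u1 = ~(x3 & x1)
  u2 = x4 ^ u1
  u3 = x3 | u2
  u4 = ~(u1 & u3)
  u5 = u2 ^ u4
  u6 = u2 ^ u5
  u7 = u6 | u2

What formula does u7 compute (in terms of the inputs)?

u1 = ~(x3 & x1)
u2 = x4 ^ u1 = x4 ^ (~(x3 & x1))
u3 = x3 | u2 = x3 | (x4 ^ (~(x3 & x1)))
u4 = ~(u1 & u3) = ~((~(x3 & x1)) & (x3 | (x4 ^ (~(x3 & x1)))))
u5 = u2 ^ u4 = (x4 ^ (~(x3 & x1))) ^ (~((~(x3 & x1)) & (x3 | (x4 ^ (~(x3 & x1))))))
u6 = u2 ^ u5 = (x4 ^ (~(x3 & x1))) ^ ((x4 ^ (~(x3 & x1))) ^ (~((~(x3 & x1)) & (x3 | (x4 ^ (~(x3 & x1)))))))
u7 = u6 | u2 = ((x4 ^ (~(x3 & x1))) ^ ((x4 ^ (~(x3 & x1))) ^ (~((~(x3 & x1)) & (x3 | (x4 ^ (~(x3 & x1)))))))) | (x4 ^ (~(x3 & x1)))

((x4 ^ (~(x3 & x1))) ^ ((x4 ^ (~(x3 & x1))) ^ (~((~(x3 & x1)) & (x3 | (x4 ^ (~(x3 & x1)))))))) | (x4 ^ (~(x3 & x1)))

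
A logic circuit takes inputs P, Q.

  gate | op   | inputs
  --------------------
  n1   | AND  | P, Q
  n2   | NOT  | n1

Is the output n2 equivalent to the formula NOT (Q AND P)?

n1 = P AND Q
n2 = NOT n1 = NOT (P AND Q)
At P=1, Q=1: circuit gives 0, formula gives 0.
At P=0, Q=0: circuit gives 1, formula gives 1.
Agrees on all 4 inputs.

Yes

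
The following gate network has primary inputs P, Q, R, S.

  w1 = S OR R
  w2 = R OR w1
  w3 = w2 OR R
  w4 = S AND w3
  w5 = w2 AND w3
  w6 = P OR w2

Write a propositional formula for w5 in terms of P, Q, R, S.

(R OR (S OR R)) AND ((R OR (S OR R)) OR R)

w1 = S OR R
w2 = R OR w1 = R OR (S OR R)
w3 = w2 OR R = (R OR (S OR R)) OR R
w5 = w2 AND w3 = (R OR (S OR R)) AND ((R OR (S OR R)) OR R)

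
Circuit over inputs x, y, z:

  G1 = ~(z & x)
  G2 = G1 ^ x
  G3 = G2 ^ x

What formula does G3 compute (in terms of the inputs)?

((~(z & x)) ^ x) ^ x

G1 = ~(z & x)
G2 = G1 ^ x = (~(z & x)) ^ x
G3 = G2 ^ x = ((~(z & x)) ^ x) ^ x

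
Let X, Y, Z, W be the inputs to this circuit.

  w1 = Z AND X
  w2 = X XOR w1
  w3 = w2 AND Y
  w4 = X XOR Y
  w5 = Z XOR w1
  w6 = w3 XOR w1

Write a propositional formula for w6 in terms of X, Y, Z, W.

((X XOR (Z AND X)) AND Y) XOR (Z AND X)

w1 = Z AND X
w2 = X XOR w1 = X XOR (Z AND X)
w3 = w2 AND Y = (X XOR (Z AND X)) AND Y
w6 = w3 XOR w1 = ((X XOR (Z AND X)) AND Y) XOR (Z AND X)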